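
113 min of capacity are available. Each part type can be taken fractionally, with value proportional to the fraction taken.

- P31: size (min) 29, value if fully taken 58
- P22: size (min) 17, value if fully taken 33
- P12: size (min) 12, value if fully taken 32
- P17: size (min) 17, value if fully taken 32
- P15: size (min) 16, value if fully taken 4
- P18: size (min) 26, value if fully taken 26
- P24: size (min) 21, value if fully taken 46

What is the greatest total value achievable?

218

Best value per unit of size first: P12 32/12≈2.67, P24 46/21≈2.19, P31 58/29≈2, P22 33/17≈1.94, P17 32/17≈1.88, P18 26/26≈1, P15 4/16≈0.25.
Take all of P12 (12 min, value 32) ; 101 min left.
Take all of P24 (21 min, value 46) ; 80 min left.
P31: take in full, 29 min for value 58 ; 51 left.
All 17 min of P22 fit (value 33) ; 34 remain.
Take all of P17 (17 min, value 32) ; 17 min left.
Fill the last 17 min with part of P18: 17/26 of it earns 17.
Total value = 218.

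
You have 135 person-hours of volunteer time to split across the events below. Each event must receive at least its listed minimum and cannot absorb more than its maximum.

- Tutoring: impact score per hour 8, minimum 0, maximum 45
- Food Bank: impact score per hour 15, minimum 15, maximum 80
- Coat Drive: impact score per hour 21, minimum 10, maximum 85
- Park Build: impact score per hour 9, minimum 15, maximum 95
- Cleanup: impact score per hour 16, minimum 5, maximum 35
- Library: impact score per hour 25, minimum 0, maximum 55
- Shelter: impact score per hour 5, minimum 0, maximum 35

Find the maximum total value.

2760

Meeting every minimum uses 0+15+10+15+5+0+0 = 45 person-hours, leaving 90.
Rank by impact score per hour: Library 25 > Coat Drive 21 > Cleanup 16 > Food Bank 15 > Park Build 9 > Tutoring 8 > Shelter 5.
Library takes 55 more to reach its cap of 55 → 35 left.
Coat Drive: +35 (room for 75) → 45. Pool exhausted.
Total = 15×15 + 21×45 + 9×15 + 16×5 + 25×55 = 2760.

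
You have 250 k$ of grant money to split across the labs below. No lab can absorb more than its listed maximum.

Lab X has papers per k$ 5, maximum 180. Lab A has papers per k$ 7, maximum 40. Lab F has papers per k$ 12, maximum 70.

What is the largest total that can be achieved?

1820

Order the labs by papers per k$: Lab F 12 > Lab A 7 > Lab X 5.
Lab F takes 70 to reach its cap of 70 — 180 left.
Lab A: +40 to 40 (cap) — 140 left.
Lab X: +140 (room for 180) → 140. Pool exhausted.
Total = 5×140 + 7×40 + 12×70 = 1820.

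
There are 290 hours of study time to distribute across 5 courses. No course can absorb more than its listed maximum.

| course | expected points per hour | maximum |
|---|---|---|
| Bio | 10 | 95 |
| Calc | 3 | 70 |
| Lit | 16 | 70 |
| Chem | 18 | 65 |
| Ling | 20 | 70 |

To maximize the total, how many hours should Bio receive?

Rank by expected points per hour: Ling 20 > Chem 18 > Lit 16 > Bio 10 > Calc 3.
Ling: +70 to 70 (cap) — 220 left.
Chem takes 65 to reach its cap of 65 — 155 left.
Give Lit 70 to hit its cap of 70 — 85 left.
Bio has room for 95 but only 85 remain, so it gets 85.

85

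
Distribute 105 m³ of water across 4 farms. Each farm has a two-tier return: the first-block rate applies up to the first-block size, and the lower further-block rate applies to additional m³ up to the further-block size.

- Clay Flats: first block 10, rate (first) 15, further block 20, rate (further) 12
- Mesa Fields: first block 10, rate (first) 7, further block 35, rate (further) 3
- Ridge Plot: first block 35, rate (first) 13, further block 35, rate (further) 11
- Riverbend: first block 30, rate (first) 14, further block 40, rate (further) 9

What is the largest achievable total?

Order all 8 blocks by rate: Clay Flats/tier1 15 > Riverbend/tier1 14 > Ridge Plot/tier1 13 > Clay Flats/tier2 12 > Ridge Plot/tier2 11 > Riverbend/tier2 9 > Mesa Fields/tier1 7 > Mesa Fields/tier2 3.
Fill Clay Flats tier1 block (10 at 15) ; 95 left.
Riverbend/tier1 (14): +30 ; 65 left.
Ridge Plot/tier1 (13): +35 ; 30 left.
Clay Flats/tier2 (12): +20 ; 10 left.
Ridge Plot tier2 at 11: only 10 left, fill 10.
Total = 15×10 + 14×30 + 13×35 + 12×20 + 11×10 = 1375.

1375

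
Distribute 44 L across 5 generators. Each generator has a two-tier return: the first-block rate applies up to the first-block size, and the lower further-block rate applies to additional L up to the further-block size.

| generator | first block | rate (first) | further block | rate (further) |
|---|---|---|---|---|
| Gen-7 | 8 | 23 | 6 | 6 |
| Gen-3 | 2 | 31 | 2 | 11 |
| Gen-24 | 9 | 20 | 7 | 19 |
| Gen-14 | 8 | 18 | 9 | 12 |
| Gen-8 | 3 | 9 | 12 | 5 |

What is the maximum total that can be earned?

822

Order all 10 blocks by rate: Gen-3/T1 31 > Gen-7/T1 23 > Gen-24/T1 20 > Gen-24/T2 19 > Gen-14/T1 18 > Gen-14/T2 12 > Gen-3/T2 11 > Gen-8/T1 9 > Gen-7/T2 6 > Gen-8/T2 5.
Fill Gen-3 T1 block (2 at 31) ; 42 left.
Fill Gen-7 T1 block (8 at 23) ; 34 left.
Gen-24 T1 at 20: fill all 9 ; 25 left.
Fill Gen-24 T2 block (7 at 19) ; 18 left.
Gen-14/T1 (18): +8 ; 10 left.
Gen-14 T2 at 12: fill all 9 ; 1 left.
Gen-3/T2: +1 of 2 at 11; pool empty.
Total = 31×2 + 23×8 + 20×9 + 19×7 + 18×8 + 12×9 + 11×1 = 822.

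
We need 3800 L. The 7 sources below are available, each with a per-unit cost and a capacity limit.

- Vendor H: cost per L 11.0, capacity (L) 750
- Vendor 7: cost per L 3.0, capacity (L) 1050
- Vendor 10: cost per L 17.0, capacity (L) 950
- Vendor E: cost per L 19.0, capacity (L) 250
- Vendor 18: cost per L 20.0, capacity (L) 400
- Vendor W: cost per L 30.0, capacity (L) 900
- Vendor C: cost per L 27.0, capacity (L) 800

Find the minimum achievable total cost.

Use sources in increasing cost order.
Vendor 7 at 3.0: take all 1050 L — 2750 still needed.
Vendor H at 11.0: take all 750 L — 2000 still needed.
Vendor 10 at 17.0: take all 950 L — 1050 still needed.
Vendor E at 19.0: take all 250 L — 800 still needed.
Vendor 18 (20.0): use full 400 — 400 L to go.
Take 400 from Vendor C at 27.0 to finish.
Vendor W: unused.
Cost = 1050×3.0 + 750×11.0 + 950×17.0 + 250×19.0 + 400×20.0 + 400×27.0 = 51100.

51100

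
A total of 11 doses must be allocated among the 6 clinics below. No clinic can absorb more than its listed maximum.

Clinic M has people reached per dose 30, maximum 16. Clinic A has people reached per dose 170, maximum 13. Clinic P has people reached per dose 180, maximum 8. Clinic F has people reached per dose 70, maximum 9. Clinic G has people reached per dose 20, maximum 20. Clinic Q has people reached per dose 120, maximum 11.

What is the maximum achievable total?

Order the clinics by people reached per dose: Clinic P 180 > Clinic A 170 > Clinic Q 120 > Clinic F 70 > Clinic M 30 > Clinic G 20.
Clinic P takes 8 to reach its cap of 8 ; 3 left.
Clinic A: +3 (room for 13) → 3. Pool exhausted.
Total = 170×3 + 180×8 = 1950.

1950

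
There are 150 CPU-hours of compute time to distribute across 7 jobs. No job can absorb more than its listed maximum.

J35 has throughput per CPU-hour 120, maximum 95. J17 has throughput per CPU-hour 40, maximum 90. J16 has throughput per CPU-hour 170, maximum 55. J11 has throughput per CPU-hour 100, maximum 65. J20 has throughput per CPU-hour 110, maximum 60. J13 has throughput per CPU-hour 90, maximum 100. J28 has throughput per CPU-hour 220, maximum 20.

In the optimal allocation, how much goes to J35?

Rank by throughput per CPU-hour: J28 220 > J16 170 > J35 120 > J20 110 > J11 100 > J13 90 > J17 40.
J28 takes 20 to reach its cap of 20 → 130 left.
J16: +55 to 55 (cap) → 75 left.
Only 75 left; J35 takes them to reach 75.

75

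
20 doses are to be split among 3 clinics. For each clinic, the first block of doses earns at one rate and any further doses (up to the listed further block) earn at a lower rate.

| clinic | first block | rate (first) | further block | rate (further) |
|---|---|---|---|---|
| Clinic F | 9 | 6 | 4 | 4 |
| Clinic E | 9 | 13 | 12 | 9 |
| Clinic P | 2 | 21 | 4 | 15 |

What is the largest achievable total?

264

Order all 6 blocks by rate: Clinic P/tier1 21 > Clinic P/tier2 15 > Clinic E/tier1 13 > Clinic E/tier2 9 > Clinic F/tier1 6 > Clinic F/tier2 4.
Fill Clinic P tier1 block (2 at 21) → 18 left.
Clinic P tier2 at 15: fill all 4 → 14 left.
Fill Clinic E tier1 block (9 at 13) → 5 left.
Clinic E tier2 at 9: only 5 left, fill 5.
Total = 21×2 + 15×4 + 13×9 + 9×5 = 264.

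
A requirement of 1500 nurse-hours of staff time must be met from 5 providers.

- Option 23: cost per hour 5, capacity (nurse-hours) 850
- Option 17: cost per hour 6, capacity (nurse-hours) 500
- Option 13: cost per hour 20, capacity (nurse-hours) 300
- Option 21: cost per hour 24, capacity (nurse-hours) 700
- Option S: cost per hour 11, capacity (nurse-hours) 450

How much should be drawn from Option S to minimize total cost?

150

Fill from the cheapest provider first.
Take 850 from Option 23 at 5 — need 650 more.
Option 17 at 6: take all 500 nurse-hours — 150 still needed.
Option S at 11: take 150 of its 450 — requirement met.
Option 13, Option 21: unused.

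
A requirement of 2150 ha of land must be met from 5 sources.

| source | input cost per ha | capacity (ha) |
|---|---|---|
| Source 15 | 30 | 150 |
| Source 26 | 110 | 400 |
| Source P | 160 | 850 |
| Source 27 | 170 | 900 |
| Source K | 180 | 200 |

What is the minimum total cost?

312000

Cheapest first:
Source 15 (30): use full 150 → 2000 ha to go.
Source 26 at 110: take all 400 ha → 1600 still needed.
Take 850 from Source P at 160 → need 750 more.
Source 27 (170): take the remaining 750 → done.
Source K: unused.
Cost = 150×30 + 400×110 + 850×160 + 750×170 = 312000.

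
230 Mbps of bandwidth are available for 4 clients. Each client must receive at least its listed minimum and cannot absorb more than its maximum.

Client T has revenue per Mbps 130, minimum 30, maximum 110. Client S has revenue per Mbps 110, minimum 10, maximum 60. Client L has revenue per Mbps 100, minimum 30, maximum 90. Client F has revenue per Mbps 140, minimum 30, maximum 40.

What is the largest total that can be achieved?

Meeting every minimum uses 30+10+30+30 = 100 Mbps, leaving 130.
Order the clients by revenue per Mbps: Client F 140 > Client T 130 > Client S 110 > Client L 100.
Client F: +10 to 40 (cap) ; 120 left.
Client T takes 80 more to reach its cap of 110 ; 40 left.
Client S has room for 50 more but only 40 remain, so it gets 50.
Total = 130×110 + 110×50 + 100×30 + 140×40 = 28400.

28400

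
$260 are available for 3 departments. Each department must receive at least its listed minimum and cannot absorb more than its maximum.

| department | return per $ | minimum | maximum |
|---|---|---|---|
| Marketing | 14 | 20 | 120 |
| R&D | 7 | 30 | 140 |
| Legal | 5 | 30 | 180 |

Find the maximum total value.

2600

Meeting every minimum uses 20+30+30 = 80 $, leaving 180.
Highest return per $ first: Marketing 14 > R&D 7 > Legal 5.
Marketing takes 100 more to reach its cap of 120 ; 80 left.
R&D has room for 110 more but only 80 remain, so it gets 110.
Total = 14×120 + 7×110 + 5×30 = 2600.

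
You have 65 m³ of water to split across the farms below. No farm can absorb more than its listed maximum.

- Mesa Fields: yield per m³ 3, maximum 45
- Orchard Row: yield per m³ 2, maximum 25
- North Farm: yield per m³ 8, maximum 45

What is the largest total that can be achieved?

Rank by yield per m³: North Farm 8 > Mesa Fields 3 > Orchard Row 2.
Give North Farm 45 to hit its cap of 45 — 20 left.
Mesa Fields: +20 (room for 45) → 20. Pool exhausted.
Total = 3×20 + 8×45 = 420.

420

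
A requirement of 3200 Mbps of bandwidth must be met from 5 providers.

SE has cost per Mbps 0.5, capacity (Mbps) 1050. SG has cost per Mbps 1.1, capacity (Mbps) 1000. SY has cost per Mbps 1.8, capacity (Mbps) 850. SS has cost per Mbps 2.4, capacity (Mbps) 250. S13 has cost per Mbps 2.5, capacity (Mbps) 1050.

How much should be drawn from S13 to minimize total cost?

Use providers in increasing cost order.
SE at 0.5: take all 1050 Mbps ; 2150 still needed.
SG at 1.1: take all 1000 Mbps ; 1150 still needed.
SY at 1.8: take all 850 Mbps ; 300 still needed.
SS (2.4): use full 250 ; 50 Mbps to go.
Take 50 from S13 at 2.5 to finish.

50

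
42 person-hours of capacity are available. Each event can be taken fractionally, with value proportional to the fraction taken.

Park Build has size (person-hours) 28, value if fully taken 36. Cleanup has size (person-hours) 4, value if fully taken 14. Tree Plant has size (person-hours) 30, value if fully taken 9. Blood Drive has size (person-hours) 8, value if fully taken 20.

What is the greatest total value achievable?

70.6

Sort by value density: Cleanup 14/4≈3.5, Blood Drive 20/8≈2.5, Park Build 36/28≈1.29, Tree Plant 9/30≈0.3.
Take all of Cleanup (4 person-hours, value 14) — 38 person-hours left.
Blood Drive: take in full, 8 person-hours for value 20 — 30 left.
Take all of Park Build (28 person-hours, value 36) — 2 person-hours left.
2 person-hours left: a 2/30 share of Tree Plant gives 9×2/30 = 0.6.
Total value = 70.6.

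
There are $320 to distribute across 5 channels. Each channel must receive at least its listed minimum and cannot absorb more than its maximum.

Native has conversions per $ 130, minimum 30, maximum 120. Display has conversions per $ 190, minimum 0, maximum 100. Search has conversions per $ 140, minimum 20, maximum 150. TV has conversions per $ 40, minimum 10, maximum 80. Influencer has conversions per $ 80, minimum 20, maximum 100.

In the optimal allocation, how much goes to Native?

40

Meeting every minimum uses 30+0+20+10+20 = 80 $, leaving 240.
Highest conversions per $ first: Display 190 > Search 140 > Native 130 > Influencer 80 > TV 40.
Display: +100 to 100 (cap) → 140 left.
Search takes 130 more to reach its cap of 150 → 10 left.
Native: +10 (room for 90) → 40. Pool exhausted.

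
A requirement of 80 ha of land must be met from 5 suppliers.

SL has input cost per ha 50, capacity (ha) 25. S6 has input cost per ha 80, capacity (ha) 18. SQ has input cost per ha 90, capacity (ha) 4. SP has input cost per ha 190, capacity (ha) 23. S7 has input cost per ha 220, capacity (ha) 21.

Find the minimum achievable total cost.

9620

Fill from the cheapest supplier first.
SL (50): use full 25 — 55 ha to go.
S6 (80): use full 18 — 37 ha to go.
SQ at 90: take all 4 ha — 33 still needed.
SP at 190: take all 23 ha — 10 still needed.
S7 (220): take the remaining 10 — done.
Cost = 25×50 + 18×80 + 4×90 + 23×190 + 10×220 = 9620.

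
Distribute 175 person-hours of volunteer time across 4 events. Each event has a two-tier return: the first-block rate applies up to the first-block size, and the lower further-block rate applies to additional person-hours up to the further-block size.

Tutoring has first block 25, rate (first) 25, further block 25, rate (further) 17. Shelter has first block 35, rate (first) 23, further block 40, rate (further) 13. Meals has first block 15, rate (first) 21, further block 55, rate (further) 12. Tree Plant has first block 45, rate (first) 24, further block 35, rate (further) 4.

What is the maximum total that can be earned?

3640

Treat each block as its own option and order by rate: Tutoring/tier1 25 > Tree Plant/tier1 24 > Shelter/tier1 23 > Meals/tier1 21 > Tutoring/tier2 17 > Shelter/tier2 13 > Meals/tier2 12 > Tree Plant/tier2 4.
Tutoring tier1 at 25: fill all 25 → 150 left.
Tree Plant tier1 at 24: fill all 45 → 105 left.
Shelter tier1 at 23: fill all 35 → 70 left.
Meals tier1 at 21: fill all 15 → 55 left.
Fill Tutoring tier2 block (25 at 17) → 30 left.
Shelter tier2 at 13: only 30 left, fill 30.
Total = 25×25 + 24×45 + 23×35 + 21×15 + 17×25 + 13×30 = 3640.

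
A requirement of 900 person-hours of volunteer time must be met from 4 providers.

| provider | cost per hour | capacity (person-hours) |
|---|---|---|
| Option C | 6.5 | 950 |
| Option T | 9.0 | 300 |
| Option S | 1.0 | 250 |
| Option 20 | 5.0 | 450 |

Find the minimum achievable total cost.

3800

Cheapest first:
Take 250 from Option S at 1.0 — need 650 more.
Take 450 from Option 20 at 5.0 — need 200 more.
Take 200 from Option C at 6.5 to finish.
Option T: unused.
Cost = 250×1.0 + 450×5.0 + 200×6.5 = 3800.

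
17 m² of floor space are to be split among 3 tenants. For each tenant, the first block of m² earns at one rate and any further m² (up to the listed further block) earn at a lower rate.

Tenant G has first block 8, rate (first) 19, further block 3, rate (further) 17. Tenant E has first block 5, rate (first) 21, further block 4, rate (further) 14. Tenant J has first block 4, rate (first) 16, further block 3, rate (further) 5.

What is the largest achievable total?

Treat each block as its own option and order by rate: Tenant E/first 21 > Tenant G/first 19 > Tenant G/second 17 > Tenant J/first 16 > Tenant E/second 14 > Tenant J/second 5.
Tenant E first at 21: fill all 5 → 12 left.
Fill Tenant G first block (8 at 19) → 4 left.
Fill Tenant G second block (3 at 17) → 1 left.
Tenant J/first: +1 of 4 at 16; pool empty.
Total = 21×5 + 19×8 + 17×3 + 16×1 = 324.

324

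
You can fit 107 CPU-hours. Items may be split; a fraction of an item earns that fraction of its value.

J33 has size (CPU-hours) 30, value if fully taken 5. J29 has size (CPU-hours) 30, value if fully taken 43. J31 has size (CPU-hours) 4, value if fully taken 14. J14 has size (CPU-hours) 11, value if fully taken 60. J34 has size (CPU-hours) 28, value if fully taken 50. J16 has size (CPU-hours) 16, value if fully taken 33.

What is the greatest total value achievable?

Best value per unit of size first: J14 60/11≈5.45, J31 14/4≈3.5, J16 33/16≈2.06, J34 50/28≈1.79, J29 43/30≈1.43, J33 5/30≈0.167.
Take all of J14 (11 CPU-hours, value 60) — 96 CPU-hours left.
J31: take in full, 4 CPU-hours for value 14 — 92 left.
J16: take in full, 16 CPU-hours for value 33 — 76 left.
All 28 CPU-hours of J34 fit (value 50) — 48 remain.
Take all of J29 (30 CPU-hours, value 43) — 18 CPU-hours left.
Fill the last 18 CPU-hours with part of J33: 18/30 of it earns 3.
Total value = 203.

203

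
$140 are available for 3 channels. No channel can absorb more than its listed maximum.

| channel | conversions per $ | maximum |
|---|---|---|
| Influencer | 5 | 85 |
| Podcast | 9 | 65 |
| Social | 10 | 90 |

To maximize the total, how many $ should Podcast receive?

Order the channels by conversions per $: Social 10 > Podcast 9 > Influencer 5.
Give Social 90 to hit its cap of 90 → 50 left.
Only 50 left; Podcast takes them to reach 50.

50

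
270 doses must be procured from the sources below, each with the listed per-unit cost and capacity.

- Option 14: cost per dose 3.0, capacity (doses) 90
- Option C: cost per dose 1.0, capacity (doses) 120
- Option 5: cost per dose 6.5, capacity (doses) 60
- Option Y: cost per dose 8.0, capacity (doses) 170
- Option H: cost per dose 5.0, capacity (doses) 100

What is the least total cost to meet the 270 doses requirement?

Use sources in increasing cost order.
Option C (1.0): use full 120 → 150 doses to go.
Take 90 from Option 14 at 3.0 → need 60 more.
Take 60 from Option H at 5.0 to finish.
Option 5, Option Y: unused.
Cost = 120×1.0 + 90×3.0 + 60×5.0 = 690.

690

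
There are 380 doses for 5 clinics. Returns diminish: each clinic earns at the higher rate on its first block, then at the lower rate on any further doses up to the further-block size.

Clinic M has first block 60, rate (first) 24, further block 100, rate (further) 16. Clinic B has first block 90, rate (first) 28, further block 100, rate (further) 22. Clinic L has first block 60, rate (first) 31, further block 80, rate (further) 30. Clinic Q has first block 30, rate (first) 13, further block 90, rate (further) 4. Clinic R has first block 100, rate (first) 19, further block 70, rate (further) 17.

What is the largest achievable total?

10200

Order all 10 blocks by rate: Clinic L/tier1 31 > Clinic L/tier2 30 > Clinic B/tier1 28 > Clinic M/tier1 24 > Clinic B/tier2 22 > Clinic R/tier1 19 > Clinic R/tier2 17 > Clinic M/tier2 16 > Clinic Q/tier1 13 > Clinic Q/tier2 4.
Clinic L/tier1 (31): +60 ; 320 left.
Clinic L tier2 at 30: fill all 80 ; 240 left.
Fill Clinic B tier1 block (90 at 28) ; 150 left.
Clinic M/tier1 (24): +60 ; 90 left.
Clinic B/tier2: +90 of 100 at 22; pool empty.
Total = 31×60 + 30×80 + 28×90 + 24×60 + 22×90 = 10200.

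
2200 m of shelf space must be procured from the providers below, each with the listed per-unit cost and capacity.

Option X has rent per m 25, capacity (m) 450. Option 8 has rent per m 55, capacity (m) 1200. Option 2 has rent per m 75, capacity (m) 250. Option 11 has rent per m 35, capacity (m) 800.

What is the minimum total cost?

91500

Cheapest first:
Option X (25): use full 450 — 1750 m to go.
Option 11 at 35: take all 800 m — 950 still needed.
Option 8 at 55: take 950 of its 1200 — requirement met.
Option 2: unused.
Cost = 450×25 + 800×35 + 950×55 = 91500.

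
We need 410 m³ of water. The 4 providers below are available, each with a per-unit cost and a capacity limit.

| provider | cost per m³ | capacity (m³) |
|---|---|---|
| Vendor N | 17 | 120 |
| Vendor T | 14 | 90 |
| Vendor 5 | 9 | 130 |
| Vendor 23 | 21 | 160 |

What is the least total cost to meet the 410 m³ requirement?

5940

Fill from the cheapest provider first.
Vendor 5 at 9: take all 130 m³ → 280 still needed.
Vendor T (14): use full 90 → 190 m³ to go.
Vendor N (17): use full 120 → 70 m³ to go.
Vendor 23 at 21: take 70 of its 160 → requirement met.
Cost = 130×9 + 90×14 + 120×17 + 70×21 = 5940.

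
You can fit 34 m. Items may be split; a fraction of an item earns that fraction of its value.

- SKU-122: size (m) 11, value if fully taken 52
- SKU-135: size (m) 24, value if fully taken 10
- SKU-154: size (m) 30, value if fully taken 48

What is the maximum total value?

88.8

Best value per unit of size first: SKU-122 52/11≈4.73, SKU-154 48/30≈1.6, SKU-135 10/24≈0.417.
Take all of SKU-122 (11 m, value 52) → 23 m left.
23 m left: a 23/30 share of SKU-154 gives 48×23/30 = 36.8.
Total value = 88.8.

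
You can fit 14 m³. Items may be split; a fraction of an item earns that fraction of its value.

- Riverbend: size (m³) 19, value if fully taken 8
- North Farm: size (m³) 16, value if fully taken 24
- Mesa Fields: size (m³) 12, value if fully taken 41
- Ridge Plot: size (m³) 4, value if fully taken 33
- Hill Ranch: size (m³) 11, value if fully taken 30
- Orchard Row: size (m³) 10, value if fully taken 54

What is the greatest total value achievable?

87

Best value per unit of size first: Ridge Plot 33/4≈8.25, Orchard Row 54/10≈5.4, Mesa Fields 41/12≈3.42, Hill Ranch 30/11≈2.73, North Farm 24/16≈1.5, Riverbend 8/19≈0.421.
Ridge Plot: take in full, 4 m³ for value 33 → 10 left.
All 10 m³ of Orchard Row fit (value 54) → 0 remain.
Total value = 87.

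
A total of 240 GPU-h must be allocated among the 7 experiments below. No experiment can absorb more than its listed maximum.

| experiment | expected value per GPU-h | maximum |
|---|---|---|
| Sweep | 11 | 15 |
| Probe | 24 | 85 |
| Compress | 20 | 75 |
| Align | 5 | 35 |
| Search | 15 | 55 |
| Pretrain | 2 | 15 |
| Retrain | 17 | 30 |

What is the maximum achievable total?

4800

Highest expected value per GPU-h first: Probe 24 > Compress 20 > Retrain 17 > Search 15 > Sweep 11 > Align 5 > Pretrain 2.
Probe takes 85 to reach its cap of 85 ; 155 left.
Compress takes 75 to reach its cap of 75 ; 80 left.
Retrain takes 30 to reach its cap of 30 ; 50 left.
Only 50 left; Search takes them to reach 50.
Total = 24×85 + 20×75 + 15×50 + 17×30 = 4800.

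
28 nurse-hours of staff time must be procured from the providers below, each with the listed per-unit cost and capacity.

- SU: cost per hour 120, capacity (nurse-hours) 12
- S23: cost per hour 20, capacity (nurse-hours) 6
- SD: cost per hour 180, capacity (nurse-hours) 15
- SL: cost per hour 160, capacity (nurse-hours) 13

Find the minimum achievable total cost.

3160

Use providers in increasing cost order.
S23 (20): use full 6 → 22 nurse-hours to go.
SU at 120: take all 12 nurse-hours → 10 still needed.
SL at 160: take 10 of its 13 → requirement met.
SD: unused.
Cost = 6×20 + 12×120 + 10×160 = 3160.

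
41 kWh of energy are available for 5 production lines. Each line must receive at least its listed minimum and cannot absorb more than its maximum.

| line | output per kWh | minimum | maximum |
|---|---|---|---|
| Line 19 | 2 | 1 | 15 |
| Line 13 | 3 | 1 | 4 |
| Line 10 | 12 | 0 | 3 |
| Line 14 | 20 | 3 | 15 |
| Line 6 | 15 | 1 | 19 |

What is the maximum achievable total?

Meeting every minimum uses 1+1+0+3+1 = 6 kWh, leaving 35.
Highest output per kWh first: Line 14 20 > Line 6 15 > Line 10 12 > Line 13 3 > Line 19 2.
Give Line 14 12 more to hit its cap of 15 ; 23 left.
Give Line 6 18 more to hit its cap of 19 ; 5 left.
Line 10: +3 to 3 (cap) ; 2 left.
Line 13 has room for 3 more but only 2 remain, so it gets 3.
Total = 2×1 + 3×3 + 12×3 + 20×15 + 15×19 = 632.

632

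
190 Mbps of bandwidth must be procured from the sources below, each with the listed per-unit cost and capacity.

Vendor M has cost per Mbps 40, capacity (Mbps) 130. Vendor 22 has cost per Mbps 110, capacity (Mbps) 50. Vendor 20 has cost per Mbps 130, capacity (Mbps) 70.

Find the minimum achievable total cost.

Cheapest first:
Vendor M (40): use full 130 — 60 Mbps to go.
Take 50 from Vendor 22 at 110 — need 10 more.
Vendor 20 at 130: take 10 of its 70 — requirement met.
Cost = 130×40 + 50×110 + 10×130 = 12000.

12000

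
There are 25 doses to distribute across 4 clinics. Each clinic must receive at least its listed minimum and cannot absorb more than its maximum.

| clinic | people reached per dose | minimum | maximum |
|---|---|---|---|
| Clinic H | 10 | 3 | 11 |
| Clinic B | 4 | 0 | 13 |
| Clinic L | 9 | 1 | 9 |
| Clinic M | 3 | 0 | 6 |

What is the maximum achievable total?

Meeting every minimum uses 3+0+1+0 = 4 doses, leaving 21.
Rank by people reached per dose: Clinic H 10 > Clinic L 9 > Clinic B 4 > Clinic M 3.
Clinic H takes 8 more to reach its cap of 11 → 13 left.
Clinic L takes 8 more to reach its cap of 9 → 5 left.
Only 5 left; Clinic B takes them to reach 5.
Total = 10×11 + 4×5 + 9×9 = 211.

211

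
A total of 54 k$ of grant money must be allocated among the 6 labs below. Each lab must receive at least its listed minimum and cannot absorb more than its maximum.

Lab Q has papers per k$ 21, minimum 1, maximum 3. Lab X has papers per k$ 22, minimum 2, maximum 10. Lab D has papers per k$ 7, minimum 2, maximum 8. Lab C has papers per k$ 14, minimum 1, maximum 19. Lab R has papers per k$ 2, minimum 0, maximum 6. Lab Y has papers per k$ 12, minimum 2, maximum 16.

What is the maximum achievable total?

Meeting every minimum uses 1+2+2+1+0+2 = 8 k$, leaving 46.
Highest papers per k$ first: Lab X 22 > Lab Q 21 > Lab C 14 > Lab Y 12 > Lab D 7 > Lab R 2.
Give Lab X 8 more to hit its cap of 10 ; 38 left.
Lab Q: +2 to 3 (cap) ; 36 left.
Lab C: +18 to 19 (cap) ; 18 left.
Lab Y takes 14 more to reach its cap of 16 ; 4 left.
Lab D: +4 (room for 6) → 6. Pool exhausted.
Total = 21×3 + 22×10 + 7×6 + 14×19 + 12×16 = 783.

783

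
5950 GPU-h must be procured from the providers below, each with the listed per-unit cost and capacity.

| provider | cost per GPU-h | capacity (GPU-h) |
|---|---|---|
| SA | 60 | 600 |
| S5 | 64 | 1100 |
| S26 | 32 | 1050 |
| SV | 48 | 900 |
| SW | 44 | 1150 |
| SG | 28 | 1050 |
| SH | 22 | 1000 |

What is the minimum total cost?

227600

Cheapest first:
Take 1000 from SH at 22 ; need 4950 more.
Take 1050 from SG at 28 ; need 3900 more.
Take 1050 from S26 at 32 ; need 2850 more.
SW (44): use full 1150 ; 1700 GPU-h to go.
SV (48): use full 900 ; 800 GPU-h to go.
SA (60): use full 600 ; 200 GPU-h to go.
S5 at 64: take 200 of its 1100 ; requirement met.
Cost = 1000×22 + 1050×28 + 1050×32 + 1150×44 + 900×48 + 600×60 + 200×64 = 227600.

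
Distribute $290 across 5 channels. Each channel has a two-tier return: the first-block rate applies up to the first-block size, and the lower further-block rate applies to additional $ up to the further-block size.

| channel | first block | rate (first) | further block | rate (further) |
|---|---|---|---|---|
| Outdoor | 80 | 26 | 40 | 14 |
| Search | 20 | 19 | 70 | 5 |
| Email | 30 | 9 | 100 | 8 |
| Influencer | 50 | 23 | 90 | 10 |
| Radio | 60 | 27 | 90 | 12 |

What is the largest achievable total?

6270

Treat each block as its own option and order by rate: Radio/tier1 27 > Outdoor/tier1 26 > Influencer/tier1 23 > Search/tier1 19 > Outdoor/tier2 14 > Radio/tier2 12 > Influencer/tier2 10 > Email/tier1 9 > Email/tier2 8 > Search/tier2 5.
Radio tier1 at 27: fill all 60 → 230 left.
Outdoor tier1 at 26: fill all 80 → 150 left.
Influencer/tier1 (23): +50 → 100 left.
Search tier1 at 19: fill all 20 → 80 left.
Outdoor tier2 at 14: fill all 40 → 40 left.
Radio/tier2: +40 of 90 at 12; pool empty.
Total = 27×60 + 26×80 + 23×50 + 19×20 + 14×40 + 12×40 = 6270.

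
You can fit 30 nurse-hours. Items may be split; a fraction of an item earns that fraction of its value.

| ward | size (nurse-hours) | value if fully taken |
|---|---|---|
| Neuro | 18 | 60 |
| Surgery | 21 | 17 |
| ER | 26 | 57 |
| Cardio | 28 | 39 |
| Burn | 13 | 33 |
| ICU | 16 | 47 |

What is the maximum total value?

95.25

Best value per unit of size first: Neuro 60/18≈3.33, ICU 47/16≈2.94, Burn 33/13≈2.54, ER 57/26≈2.19, Cardio 39/28≈1.39, Surgery 17/21≈0.81.
Neuro: take in full, 18 nurse-hours for value 60 — 12 left.
12 nurse-hours left: a 12/16 share of ICU gives 47×12/16 = 35.25.
Total value = 95.25.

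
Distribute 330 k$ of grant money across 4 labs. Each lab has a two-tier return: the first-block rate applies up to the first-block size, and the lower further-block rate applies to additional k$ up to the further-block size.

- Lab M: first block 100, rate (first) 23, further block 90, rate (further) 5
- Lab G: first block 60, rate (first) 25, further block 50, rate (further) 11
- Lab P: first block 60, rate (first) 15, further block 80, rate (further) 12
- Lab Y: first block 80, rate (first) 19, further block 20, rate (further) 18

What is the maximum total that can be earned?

Treat each block as its own option and order by rate: Lab G/T1 25 > Lab M/T1 23 > Lab Y/T1 19 > Lab Y/T2 18 > Lab P/T1 15 > Lab P/T2 12 > Lab G/T2 11 > Lab M/T2 5.
Fill Lab G T1 block (60 at 25) → 270 left.
Fill Lab M T1 block (100 at 23) → 170 left.
Fill Lab Y T1 block (80 at 19) → 90 left.
Fill Lab Y T2 block (20 at 18) → 70 left.
Lab P/T1 (15): +60 → 10 left.
Lab P/T2: +10 of 80 at 12; pool empty.
Total = 25×60 + 23×100 + 19×80 + 18×20 + 15×60 + 12×10 = 6700.

6700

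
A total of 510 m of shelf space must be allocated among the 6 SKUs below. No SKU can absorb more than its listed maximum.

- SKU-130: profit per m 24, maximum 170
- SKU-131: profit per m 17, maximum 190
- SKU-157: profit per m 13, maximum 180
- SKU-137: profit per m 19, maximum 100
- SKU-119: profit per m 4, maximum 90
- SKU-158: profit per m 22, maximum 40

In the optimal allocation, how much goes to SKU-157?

10

Rank by profit per m: SKU-130 24 > SKU-158 22 > SKU-137 19 > SKU-131 17 > SKU-157 13 > SKU-119 4.
SKU-130 takes 170 to reach its cap of 170 — 340 left.
SKU-158: +40 to 40 (cap) — 300 left.
SKU-137 takes 100 to reach its cap of 100 — 200 left.
Give SKU-131 190 to hit its cap of 190 — 10 left.
Only 10 left; SKU-157 takes them to reach 10.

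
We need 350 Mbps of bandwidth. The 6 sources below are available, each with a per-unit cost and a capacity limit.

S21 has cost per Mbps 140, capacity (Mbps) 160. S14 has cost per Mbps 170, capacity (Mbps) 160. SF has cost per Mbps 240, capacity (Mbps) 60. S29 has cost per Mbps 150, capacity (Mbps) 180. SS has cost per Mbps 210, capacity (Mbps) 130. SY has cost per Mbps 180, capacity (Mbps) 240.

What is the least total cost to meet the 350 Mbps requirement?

Cheapest first:
Take 160 from S21 at 140 → need 190 more.
S29 at 150: take all 180 Mbps → 10 still needed.
S14 (170): take the remaining 10 → done.
SY, SS, SF: unused.
Cost = 160×140 + 180×150 + 10×170 = 51100.

51100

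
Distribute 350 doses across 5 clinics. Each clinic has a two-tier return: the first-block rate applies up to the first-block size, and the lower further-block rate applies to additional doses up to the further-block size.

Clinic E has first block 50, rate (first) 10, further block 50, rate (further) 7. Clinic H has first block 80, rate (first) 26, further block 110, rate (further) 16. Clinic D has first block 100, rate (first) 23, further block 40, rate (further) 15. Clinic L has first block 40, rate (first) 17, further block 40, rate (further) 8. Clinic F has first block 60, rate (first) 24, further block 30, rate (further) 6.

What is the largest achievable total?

Order all 10 blocks by rate: Clinic H/first 26 > Clinic F/first 24 > Clinic D/first 23 > Clinic L/first 17 > Clinic H/second 16 > Clinic D/second 15 > Clinic E/first 10 > Clinic L/second 8 > Clinic E/second 7 > Clinic F/second 6.
Clinic H first at 26: fill all 80 ; 270 left.
Clinic F first at 24: fill all 60 ; 210 left.
Clinic D first at 23: fill all 100 ; 110 left.
Clinic L/first (17): +40 ; 70 left.
70 remain; put them into Clinic H second at 16.
Total = 26×80 + 24×60 + 23×100 + 17×40 + 16×70 = 7620.

7620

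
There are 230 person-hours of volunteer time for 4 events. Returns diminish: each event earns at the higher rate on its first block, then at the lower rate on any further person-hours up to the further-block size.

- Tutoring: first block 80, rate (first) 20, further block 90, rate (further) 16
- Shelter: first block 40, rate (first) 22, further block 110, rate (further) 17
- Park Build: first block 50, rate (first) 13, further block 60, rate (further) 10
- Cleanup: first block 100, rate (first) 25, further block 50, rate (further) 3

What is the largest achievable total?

Treat each block as its own option and order by rate: Cleanup/T1 25 > Shelter/T1 22 > Tutoring/T1 20 > Shelter/T2 17 > Tutoring/T2 16 > Park Build/T1 13 > Park Build/T2 10 > Cleanup/T2 3.
Fill Cleanup T1 block (100 at 25) ; 130 left.
Shelter/T1 (22): +40 ; 90 left.
Tutoring/T1 (20): +80 ; 10 left.
10 remain; put them into Shelter T2 at 17.
Total = 25×100 + 22×40 + 20×80 + 17×10 = 5150.

5150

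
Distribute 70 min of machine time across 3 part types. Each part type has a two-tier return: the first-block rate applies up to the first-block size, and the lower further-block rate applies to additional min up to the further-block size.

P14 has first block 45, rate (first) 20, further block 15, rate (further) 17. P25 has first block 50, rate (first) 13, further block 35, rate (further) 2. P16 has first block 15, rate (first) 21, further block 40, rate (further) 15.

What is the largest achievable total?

1385

Order all 6 blocks by rate: P16/first 21 > P14/first 20 > P14/second 17 > P16/second 15 > P25/first 13 > P25/second 2.
P16 first at 21: fill all 15 — 55 left.
Fill P14 first block (45 at 20) — 10 left.
10 remain; put them into P14 second at 17.
Total = 21×15 + 20×45 + 17×10 = 1385.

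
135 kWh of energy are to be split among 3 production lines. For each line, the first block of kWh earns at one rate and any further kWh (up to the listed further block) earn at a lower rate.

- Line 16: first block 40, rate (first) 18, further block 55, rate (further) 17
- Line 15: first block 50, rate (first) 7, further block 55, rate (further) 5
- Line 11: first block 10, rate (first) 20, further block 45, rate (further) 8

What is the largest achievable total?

Treat each block as its own option and order by rate: Line 11/tier1 20 > Line 16/tier1 18 > Line 16/tier2 17 > Line 11/tier2 8 > Line 15/tier1 7 > Line 15/tier2 5.
Fill Line 11 tier1 block (10 at 20) — 125 left.
Line 16/tier1 (18): +40 — 85 left.
Fill Line 16 tier2 block (55 at 17) — 30 left.
Line 11/tier2: +30 of 45 at 8; pool empty.
Total = 20×10 + 18×40 + 17×55 + 8×30 = 2095.

2095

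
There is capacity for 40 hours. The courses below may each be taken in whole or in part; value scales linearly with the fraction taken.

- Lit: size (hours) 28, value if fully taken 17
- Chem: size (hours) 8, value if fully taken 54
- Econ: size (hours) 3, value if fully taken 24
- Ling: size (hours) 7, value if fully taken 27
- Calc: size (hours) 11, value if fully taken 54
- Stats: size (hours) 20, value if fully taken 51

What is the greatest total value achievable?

187.05

Best value per unit of size first: Econ 24/3≈8, Chem 54/8≈6.75, Calc 54/11≈4.91, Ling 27/7≈3.86, Stats 51/20≈2.55, Lit 17/28≈0.607.
Econ: take in full, 3 hours for value 24 — 37 left.
Take all of Chem (8 hours, value 54) — 29 hours left.
Take all of Calc (11 hours, value 54) — 18 hours left.
Ling: take in full, 7 hours for value 27 — 11 left.
11 hours left: a 11/20 share of Stats gives 51×11/20 = 28.05.
Total value = 187.05.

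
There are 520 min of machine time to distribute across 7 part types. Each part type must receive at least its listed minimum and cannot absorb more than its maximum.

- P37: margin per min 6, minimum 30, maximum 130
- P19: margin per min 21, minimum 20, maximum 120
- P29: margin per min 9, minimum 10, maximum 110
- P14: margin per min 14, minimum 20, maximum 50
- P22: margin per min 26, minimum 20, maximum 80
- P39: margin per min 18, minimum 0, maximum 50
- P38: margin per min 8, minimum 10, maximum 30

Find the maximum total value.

7910

Meeting every minimum uses 30+20+10+20+20+0+10 = 110 min, leaving 410.
Rank by margin per min: P22 26 > P19 21 > P39 18 > P14 14 > P29 9 > P38 8 > P37 6.
P22 takes 60 more to reach its cap of 80 ; 350 left.
P19 takes 100 more to reach its cap of 120 ; 250 left.
P39: +50 to 50 (cap) ; 200 left.
P14: +30 to 50 (cap) ; 170 left.
Give P29 100 more to hit its cap of 110 ; 70 left.
Give P38 20 more to hit its cap of 30 ; 50 left.
P37 has room for 100 more but only 50 remain, so it gets 80.
Total = 6×80 + 21×120 + 9×110 + 14×50 + 26×80 + 18×50 + 8×30 = 7910.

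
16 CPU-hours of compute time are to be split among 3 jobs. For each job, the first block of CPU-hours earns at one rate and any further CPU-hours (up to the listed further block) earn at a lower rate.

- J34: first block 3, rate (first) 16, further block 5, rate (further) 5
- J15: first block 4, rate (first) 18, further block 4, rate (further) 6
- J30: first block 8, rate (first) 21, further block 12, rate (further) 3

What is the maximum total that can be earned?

294

Order all 6 blocks by rate: J30/tier1 21 > J15/tier1 18 > J34/tier1 16 > J15/tier2 6 > J34/tier2 5 > J30/tier2 3.
Fill J30 tier1 block (8 at 21) — 8 left.
J15/tier1 (18): +4 — 4 left.
J34 tier1 at 16: fill all 3 — 1 left.
J15/tier2: +1 of 4 at 6; pool empty.
Total = 21×8 + 18×4 + 16×3 + 6×1 = 294.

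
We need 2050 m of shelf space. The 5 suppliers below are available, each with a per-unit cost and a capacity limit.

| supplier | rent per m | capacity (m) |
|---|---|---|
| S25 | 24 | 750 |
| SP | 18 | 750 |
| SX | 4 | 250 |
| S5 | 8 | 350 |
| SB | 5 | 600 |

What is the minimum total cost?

22700

Fill from the cheapest supplier first.
SX at 4: take all 250 m → 1800 still needed.
SB (5): use full 600 → 1200 m to go.
S5 at 8: take all 350 m → 850 still needed.
Take 750 from SP at 18 → need 100 more.
S25 (24): take the remaining 100 → done.
Cost = 250×4 + 600×5 + 350×8 + 750×18 + 100×24 = 22700.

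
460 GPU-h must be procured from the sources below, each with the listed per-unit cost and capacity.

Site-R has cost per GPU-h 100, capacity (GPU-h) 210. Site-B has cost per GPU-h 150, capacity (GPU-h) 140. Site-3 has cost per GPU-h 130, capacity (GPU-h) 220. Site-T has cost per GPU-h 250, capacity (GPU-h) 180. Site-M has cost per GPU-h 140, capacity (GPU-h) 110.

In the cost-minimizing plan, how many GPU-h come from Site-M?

30

Cheapest first:
Site-R at 100: take all 210 GPU-h — 250 still needed.
Site-3 (130): use full 220 — 30 GPU-h to go.
Take 30 from Site-M at 140 to finish.
Site-B, Site-T: unused.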